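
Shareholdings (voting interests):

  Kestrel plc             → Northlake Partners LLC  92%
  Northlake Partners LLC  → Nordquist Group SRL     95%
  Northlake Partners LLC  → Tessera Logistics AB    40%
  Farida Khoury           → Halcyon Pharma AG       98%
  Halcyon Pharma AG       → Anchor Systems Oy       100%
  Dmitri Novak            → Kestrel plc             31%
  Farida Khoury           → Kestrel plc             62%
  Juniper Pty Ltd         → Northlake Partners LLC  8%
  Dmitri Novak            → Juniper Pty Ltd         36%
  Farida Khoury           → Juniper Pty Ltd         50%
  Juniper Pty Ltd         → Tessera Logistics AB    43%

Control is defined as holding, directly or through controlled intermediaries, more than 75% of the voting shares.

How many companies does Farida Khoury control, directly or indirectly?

2

Farida holds 98% of Halcyon, so Farida controls Halcyon.
Halcyon holds 100% of Anchor, so Farida controls Anchor.
No other company's threshold is met.
Farida controls 2 companies.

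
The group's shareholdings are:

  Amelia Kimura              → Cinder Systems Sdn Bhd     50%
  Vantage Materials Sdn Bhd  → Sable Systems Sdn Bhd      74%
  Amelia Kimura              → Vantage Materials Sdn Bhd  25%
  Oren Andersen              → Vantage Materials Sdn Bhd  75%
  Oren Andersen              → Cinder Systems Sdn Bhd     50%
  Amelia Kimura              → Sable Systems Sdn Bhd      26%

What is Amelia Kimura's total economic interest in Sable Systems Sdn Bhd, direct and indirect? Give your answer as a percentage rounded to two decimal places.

44.50%

Amelia reaches Sable along 2 paths.
Via Vantage: 25% × 74% = 18.5%.
Direct stake: 26% = 26%.
Total: 18.5% + 26% = 44.5%.
Rounded: 44.50%.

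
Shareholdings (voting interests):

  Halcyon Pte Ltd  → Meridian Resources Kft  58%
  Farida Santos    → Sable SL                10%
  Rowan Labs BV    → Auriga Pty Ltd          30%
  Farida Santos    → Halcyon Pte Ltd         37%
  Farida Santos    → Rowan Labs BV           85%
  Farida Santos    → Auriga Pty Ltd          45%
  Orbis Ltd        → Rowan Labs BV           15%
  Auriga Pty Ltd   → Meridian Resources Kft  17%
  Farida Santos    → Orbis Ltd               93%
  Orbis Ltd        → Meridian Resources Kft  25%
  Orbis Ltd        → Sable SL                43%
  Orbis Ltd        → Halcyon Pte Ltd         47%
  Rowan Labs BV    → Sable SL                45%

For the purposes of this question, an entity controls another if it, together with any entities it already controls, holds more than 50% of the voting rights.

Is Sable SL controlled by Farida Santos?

Farida holds 93% of Orbis, so Farida controls Orbis.
Farida and Orbis together hold 85% + 15% = 100% of Rowan, so Farida controls Rowan.
Rowan and Farida and Orbis together hold 45% + 10% + 43% = 98% of Sable, so Farida controls Sable.

Yes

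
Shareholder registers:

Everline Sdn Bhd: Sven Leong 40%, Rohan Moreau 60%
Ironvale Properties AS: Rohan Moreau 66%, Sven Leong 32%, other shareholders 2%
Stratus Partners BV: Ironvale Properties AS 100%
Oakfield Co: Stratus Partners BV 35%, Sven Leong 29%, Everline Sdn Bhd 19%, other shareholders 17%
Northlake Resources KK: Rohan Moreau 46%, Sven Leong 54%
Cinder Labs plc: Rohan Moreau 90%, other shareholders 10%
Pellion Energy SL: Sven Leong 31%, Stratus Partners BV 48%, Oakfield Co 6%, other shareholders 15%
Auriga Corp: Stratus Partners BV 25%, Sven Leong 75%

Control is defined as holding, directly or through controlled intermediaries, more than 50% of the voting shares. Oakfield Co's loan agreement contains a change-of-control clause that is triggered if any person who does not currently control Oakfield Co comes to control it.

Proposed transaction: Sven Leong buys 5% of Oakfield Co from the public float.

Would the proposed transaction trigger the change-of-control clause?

No

The purchase changes only Sven's holdings, so Sven is the only person who could newly come to control Oakfield.
Sven holds 54% of Northlake, so Sven controls Northlake.
Sven holds 75% of Auriga, so Sven controls Auriga.
In Oakfield, Sven's side holds only 29%, not > 50%.
So before the transaction, Sven does not control Oakfield.
After the purchase, Sven's direct stake in Oakfield rises to 29% + 5% = 34%.
After the transaction, Sven's side holds 34% of Oakfield, not > 50%, so Sven still does not control Oakfield.
No new person acquires control, so the clause is not triggered.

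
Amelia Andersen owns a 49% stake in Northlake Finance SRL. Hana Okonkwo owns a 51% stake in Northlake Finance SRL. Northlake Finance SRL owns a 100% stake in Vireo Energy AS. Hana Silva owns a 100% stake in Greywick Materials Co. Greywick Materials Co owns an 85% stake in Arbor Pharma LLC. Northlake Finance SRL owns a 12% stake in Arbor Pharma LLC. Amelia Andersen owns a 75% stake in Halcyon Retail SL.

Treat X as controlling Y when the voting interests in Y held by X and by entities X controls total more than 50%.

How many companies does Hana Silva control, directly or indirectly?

Hana Silva holds 100% of Greywick, so Hana Silva controls Greywick.
Greywick holds 85% of Arbor, so Hana Silva controls Arbor.
No other company's threshold is met.
Hana Silva controls 2 companies.

2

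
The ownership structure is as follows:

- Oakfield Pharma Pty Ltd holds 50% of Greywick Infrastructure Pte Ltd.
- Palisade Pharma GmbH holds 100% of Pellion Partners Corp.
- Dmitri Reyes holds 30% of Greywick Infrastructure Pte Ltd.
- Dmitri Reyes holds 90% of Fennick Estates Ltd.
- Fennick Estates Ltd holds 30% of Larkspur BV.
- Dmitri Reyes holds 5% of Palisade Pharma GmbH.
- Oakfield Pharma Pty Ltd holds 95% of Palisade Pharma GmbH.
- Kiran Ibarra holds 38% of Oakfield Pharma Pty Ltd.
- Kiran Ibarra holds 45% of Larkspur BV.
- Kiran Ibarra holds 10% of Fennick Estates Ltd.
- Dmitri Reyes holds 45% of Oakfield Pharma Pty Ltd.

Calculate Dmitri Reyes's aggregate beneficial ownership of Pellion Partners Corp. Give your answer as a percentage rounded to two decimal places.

Dmitri reaches Pellion along 2 paths.
Via Palisade: 5% × 100% = 5%.
Via Oakfield → Palisade: 45% × 95% × 100% = 42.75%.
Total: 5% + 42.75% = 47.75%.

47.75%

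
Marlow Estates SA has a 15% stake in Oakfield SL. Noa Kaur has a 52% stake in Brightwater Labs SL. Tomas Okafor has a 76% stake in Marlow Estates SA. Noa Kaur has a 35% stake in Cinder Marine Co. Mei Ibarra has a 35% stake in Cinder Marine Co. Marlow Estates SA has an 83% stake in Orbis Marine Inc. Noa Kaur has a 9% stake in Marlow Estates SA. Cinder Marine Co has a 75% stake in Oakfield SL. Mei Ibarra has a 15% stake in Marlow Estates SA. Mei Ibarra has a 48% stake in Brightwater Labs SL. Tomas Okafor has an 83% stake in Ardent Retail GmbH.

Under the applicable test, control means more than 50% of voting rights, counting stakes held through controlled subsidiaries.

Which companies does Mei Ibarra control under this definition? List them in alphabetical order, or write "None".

None

Mei's largest direct stake is 48% in Brightwater, which does not meet the threshold.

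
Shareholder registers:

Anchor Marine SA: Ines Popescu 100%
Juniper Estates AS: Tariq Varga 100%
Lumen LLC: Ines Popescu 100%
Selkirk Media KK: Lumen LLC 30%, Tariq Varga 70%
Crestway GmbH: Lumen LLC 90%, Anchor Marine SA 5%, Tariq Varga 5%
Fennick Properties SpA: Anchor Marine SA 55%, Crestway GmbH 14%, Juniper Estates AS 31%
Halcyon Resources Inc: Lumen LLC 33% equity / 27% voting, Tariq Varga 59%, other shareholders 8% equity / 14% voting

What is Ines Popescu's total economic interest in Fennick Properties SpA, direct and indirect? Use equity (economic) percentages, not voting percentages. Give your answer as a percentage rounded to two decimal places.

Ines reaches Fennick along 3 paths.
Via Anchor: 100% × 55% = 55%.
Via Lumen → Crestway: 100% × 90% × 14% = 12.6%.
Via Anchor → Crestway: 100% × 5% × 14% = 0.7%.
Total: 55% + 12.6% + 0.7% = 68.3%.
Rounded: 68.30%.

68.30%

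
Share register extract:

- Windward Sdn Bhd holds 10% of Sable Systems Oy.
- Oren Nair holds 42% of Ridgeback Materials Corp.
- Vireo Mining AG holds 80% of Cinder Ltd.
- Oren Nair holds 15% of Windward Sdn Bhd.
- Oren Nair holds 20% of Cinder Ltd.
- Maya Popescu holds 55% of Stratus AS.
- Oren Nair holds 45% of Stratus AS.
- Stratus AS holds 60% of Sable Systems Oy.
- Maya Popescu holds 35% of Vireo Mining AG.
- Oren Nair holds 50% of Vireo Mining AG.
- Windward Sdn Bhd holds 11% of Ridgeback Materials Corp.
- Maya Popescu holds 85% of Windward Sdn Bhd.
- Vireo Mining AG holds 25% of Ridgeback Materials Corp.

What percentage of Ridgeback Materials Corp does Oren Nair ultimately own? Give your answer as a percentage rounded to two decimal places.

Oren reaches Ridgeback along 3 paths.
Direct stake: 42% = 42%.
Via Vireo: 50% × 25% = 12.5%.
Via Windward: 15% × 11% = 1.65%.
Total: 42% + 12.5% + 1.65% = 56.15%.

56.15%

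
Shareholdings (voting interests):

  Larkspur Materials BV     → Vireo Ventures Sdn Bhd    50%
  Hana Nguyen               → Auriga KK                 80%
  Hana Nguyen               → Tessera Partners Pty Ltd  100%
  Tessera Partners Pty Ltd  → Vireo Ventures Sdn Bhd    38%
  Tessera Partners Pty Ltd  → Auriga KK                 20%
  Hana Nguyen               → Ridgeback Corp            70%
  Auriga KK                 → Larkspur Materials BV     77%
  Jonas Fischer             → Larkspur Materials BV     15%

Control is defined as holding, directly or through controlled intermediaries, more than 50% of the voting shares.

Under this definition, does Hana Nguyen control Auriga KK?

Yes

Hana holds 100% of Tessera, so Hana controls Tessera.
Tessera and Hana together hold 20% + 80% = 100% of Auriga, so Hana controls Auriga.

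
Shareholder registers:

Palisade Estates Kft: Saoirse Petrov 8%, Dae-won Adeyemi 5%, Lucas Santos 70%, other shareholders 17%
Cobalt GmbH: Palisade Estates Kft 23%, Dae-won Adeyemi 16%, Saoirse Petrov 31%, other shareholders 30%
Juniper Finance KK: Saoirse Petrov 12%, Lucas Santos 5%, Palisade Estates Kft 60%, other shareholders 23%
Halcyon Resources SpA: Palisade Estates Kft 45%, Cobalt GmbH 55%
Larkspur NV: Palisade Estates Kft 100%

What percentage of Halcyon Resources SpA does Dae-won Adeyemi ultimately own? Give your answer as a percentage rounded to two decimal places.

11.68%

Dae-won reaches Halcyon along 3 paths.
Via Palisade: 5% × 45% = 2.25%.
Via Palisade → Cobalt: 5% × 23% × 55% = 0.6325%.
Via Cobalt: 16% × 55% = 8.8%.
Total: 2.25% + 0.6325% + 8.8% = 11.6825%.
Rounded: 11.68%.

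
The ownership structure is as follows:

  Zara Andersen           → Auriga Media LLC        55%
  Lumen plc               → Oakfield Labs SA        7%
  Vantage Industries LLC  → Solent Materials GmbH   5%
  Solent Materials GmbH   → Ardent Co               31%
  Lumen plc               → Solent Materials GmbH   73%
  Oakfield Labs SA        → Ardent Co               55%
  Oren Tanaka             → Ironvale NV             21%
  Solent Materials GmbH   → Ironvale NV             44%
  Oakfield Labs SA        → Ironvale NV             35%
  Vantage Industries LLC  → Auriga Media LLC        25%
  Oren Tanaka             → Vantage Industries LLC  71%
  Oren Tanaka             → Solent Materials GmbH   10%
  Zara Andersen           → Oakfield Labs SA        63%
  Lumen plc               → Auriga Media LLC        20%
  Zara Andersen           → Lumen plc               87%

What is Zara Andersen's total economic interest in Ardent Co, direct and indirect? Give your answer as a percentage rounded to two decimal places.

Zara reaches Ardent along 3 paths.
Via Oakfield: 63% × 55% = 34.65%.
Via Lumen → Oakfield: 87% × 7% × 55% = 3.3495%.
Via Lumen → Solent: 87% × 73% × 31% = 19.6881%.
Total: 34.65% + 3.3495% + 19.6881% = 57.6876%.
Rounded: 57.69%.

57.69%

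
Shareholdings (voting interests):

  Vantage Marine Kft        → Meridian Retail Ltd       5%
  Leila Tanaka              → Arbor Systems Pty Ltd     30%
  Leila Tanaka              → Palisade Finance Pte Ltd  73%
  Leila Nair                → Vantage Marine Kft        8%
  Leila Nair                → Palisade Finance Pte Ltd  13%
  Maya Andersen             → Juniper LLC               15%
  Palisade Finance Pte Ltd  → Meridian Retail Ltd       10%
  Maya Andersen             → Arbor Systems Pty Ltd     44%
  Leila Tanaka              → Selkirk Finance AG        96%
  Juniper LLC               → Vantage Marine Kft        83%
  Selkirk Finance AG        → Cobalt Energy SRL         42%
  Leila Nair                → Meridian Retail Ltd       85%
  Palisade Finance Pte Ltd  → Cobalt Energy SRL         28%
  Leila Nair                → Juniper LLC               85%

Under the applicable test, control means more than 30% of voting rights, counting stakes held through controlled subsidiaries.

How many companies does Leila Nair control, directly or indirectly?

Leila Nair holds 85% of Juniper, so Leila Nair controls Juniper.
Juniper and Leila Nair together hold 83% + 8% = 91% of Vantage, so Leila Nair controls Vantage.
Leila Nair and Vantage together hold 85% + 5% = 90% of Meridian, so Leila Nair controls Meridian.
No other company's threshold is met.
Leila Nair controls 3 companies.

3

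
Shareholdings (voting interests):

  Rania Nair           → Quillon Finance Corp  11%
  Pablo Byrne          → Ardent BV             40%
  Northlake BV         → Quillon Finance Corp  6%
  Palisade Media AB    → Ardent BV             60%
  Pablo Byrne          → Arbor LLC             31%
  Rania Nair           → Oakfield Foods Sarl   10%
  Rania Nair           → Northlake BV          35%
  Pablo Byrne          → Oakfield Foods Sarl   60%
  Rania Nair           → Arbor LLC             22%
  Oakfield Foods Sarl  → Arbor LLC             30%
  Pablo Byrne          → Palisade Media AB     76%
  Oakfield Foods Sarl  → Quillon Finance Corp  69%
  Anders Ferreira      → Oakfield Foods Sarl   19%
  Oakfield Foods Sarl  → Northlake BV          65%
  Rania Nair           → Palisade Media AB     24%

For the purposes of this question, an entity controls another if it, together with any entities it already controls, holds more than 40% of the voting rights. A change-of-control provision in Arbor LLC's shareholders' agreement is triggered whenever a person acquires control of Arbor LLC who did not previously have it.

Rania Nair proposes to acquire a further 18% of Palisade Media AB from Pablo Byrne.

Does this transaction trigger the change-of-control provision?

The purchase adds only to Rania's holdings (Pablo's stake shrinks), so Rania is the only person who could newly come to control Arbor.
Rania's largest direct stake is 35% in Northlake, which does not meet the threshold, so Rania controls no company.
In Arbor, Rania's side holds only 22%, not > 40%.
So before the transaction, Rania does not control Arbor.
After the purchase, Rania's direct stake in Palisade rises to 24% + 18% = 42%, and Pablo's stake falls to 58%.
Rania holds 42% of Palisade, so Rania controls Palisade.
Palisade holds 60% of Ardent, so Rania controls Ardent.
After the transaction, Rania's side holds 22% of Arbor, not > 40%, so Rania still does not control Arbor.
No new person acquires control, so the clause is not triggered.

No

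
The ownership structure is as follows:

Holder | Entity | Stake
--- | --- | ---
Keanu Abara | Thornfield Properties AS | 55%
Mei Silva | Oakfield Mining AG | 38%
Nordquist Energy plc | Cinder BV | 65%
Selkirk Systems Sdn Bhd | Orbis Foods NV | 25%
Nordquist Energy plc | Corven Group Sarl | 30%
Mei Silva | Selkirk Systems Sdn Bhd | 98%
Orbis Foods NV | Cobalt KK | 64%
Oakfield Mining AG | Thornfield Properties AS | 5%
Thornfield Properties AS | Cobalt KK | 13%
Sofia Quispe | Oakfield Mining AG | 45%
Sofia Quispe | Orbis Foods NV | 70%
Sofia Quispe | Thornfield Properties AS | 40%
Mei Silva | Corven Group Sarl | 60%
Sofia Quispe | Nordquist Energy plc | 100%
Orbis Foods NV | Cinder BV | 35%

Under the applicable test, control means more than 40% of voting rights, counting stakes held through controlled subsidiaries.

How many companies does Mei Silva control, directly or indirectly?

2

Mei holds 98% of Selkirk, so Mei controls Selkirk.
Mei holds 60% of Corven, so Mei controls Corven.
No other company's threshold is met.
Mei controls 2 companies.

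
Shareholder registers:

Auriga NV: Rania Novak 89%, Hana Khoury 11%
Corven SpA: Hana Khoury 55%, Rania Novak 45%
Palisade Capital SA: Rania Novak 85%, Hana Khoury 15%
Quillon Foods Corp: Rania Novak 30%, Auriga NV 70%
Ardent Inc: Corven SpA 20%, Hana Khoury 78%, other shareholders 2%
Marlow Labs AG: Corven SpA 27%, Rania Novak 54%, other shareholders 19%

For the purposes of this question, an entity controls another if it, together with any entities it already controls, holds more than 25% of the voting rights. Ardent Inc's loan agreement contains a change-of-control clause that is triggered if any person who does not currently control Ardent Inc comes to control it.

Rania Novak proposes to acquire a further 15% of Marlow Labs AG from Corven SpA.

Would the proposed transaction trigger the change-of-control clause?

The purchase adds only to Rania's holdings (Corven's stake shrinks), so Rania is the only person who could newly come to control Ardent.
Rania holds 89% of Auriga, so Rania controls Auriga.
Rania holds 45% of Corven, so Rania controls Corven.
Rania holds 85% of Palisade, so Rania controls Palisade.
Rania and Auriga together hold 30% + 70% = 100% of Quillon, so Rania controls Quillon.
Corven and Rania together hold 27% + 54% = 81% of Marlow, so Rania controls Marlow.
In Ardent, Rania's side holds only 20%, not > 25%.
So before the transaction, Rania does not control Ardent.
After the purchase, Rania's direct stake in Marlow rises to 54% + 15% = 69%, and Corven's stake falls to 12%.
Corven and Rania together hold 12% + 69% = 81% of Marlow, so Rania controls Marlow.
After the transaction, Rania's side holds 20% of Ardent, not > 25%, so Rania still does not control Ardent.
No new person acquires control, so the clause is not triggered.

No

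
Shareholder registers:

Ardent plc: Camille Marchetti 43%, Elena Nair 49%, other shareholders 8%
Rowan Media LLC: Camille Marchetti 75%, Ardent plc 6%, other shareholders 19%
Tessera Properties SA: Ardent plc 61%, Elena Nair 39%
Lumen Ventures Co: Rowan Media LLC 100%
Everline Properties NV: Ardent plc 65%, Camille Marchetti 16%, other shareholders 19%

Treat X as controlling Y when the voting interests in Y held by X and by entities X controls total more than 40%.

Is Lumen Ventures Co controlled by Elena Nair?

Elena holds 49% of Ardent, so Elena controls Ardent.
Ardent and Elena together hold 61% + 39% = 100% of Tessera, so Elena controls Tessera.
Ardent holds 65% of Everline, so Elena controls Everline.
Neither Elena nor any entity Elena controls holds any voting interest in Lumen.
So Elena does not control Lumen.

No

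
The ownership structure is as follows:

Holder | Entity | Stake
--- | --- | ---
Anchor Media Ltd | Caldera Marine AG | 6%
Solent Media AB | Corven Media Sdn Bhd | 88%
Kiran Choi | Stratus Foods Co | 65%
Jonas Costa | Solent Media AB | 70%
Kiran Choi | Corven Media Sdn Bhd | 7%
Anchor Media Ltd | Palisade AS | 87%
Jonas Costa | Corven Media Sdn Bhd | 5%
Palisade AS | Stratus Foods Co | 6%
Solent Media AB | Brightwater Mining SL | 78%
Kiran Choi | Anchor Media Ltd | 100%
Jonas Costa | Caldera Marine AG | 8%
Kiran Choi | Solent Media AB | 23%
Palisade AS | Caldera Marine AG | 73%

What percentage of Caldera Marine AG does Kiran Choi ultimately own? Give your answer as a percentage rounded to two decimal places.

Kiran reaches Caldera along 2 paths.
Via Anchor: 100% × 6% = 6%.
Via Anchor → Palisade: 100% × 87% × 73% = 63.51%.
Total: 6% + 63.51% = 69.51%.

69.51%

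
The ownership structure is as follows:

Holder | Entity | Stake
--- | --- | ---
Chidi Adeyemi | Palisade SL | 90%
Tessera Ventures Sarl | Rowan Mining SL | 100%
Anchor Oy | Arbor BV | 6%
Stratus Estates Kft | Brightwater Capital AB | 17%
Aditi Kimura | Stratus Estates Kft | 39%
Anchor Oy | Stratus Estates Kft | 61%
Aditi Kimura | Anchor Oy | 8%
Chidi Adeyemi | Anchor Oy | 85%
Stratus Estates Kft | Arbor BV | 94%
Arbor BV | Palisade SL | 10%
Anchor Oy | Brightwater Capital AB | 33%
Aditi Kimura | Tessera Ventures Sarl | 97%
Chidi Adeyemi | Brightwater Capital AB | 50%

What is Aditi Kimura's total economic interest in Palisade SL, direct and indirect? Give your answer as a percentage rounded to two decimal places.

4.17%

Aditi reaches Palisade along 3 paths.
Via Stratus → Arbor: 39% × 94% × 10% = 3.666%.
Via Anchor → Stratus → Arbor: 8% × 61% × 94% × 10% = 0.45872%.
Via Anchor → Arbor: 8% × 6% × 10% = 0.048%.
Total: 3.666% + 0.45872% + 0.048% = 4.17272%.
Rounded: 4.17%.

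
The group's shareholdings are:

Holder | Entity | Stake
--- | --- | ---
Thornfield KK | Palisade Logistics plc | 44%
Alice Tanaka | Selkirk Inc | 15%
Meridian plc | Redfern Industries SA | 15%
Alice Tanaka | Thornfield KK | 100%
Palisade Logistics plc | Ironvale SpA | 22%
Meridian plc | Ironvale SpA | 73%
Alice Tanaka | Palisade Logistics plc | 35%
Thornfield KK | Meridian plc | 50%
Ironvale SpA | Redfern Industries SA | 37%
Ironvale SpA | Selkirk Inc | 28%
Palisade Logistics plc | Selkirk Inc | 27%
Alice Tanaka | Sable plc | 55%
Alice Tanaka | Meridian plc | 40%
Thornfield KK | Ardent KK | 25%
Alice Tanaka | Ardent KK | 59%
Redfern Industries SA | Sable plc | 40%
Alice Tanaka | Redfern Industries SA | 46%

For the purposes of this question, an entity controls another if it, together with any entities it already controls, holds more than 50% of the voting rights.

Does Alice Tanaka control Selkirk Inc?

Alice holds 100% of Thornfield, so Alice controls Thornfield.
Alice and Thornfield together hold 40% + 50% = 90% of Meridian, so Alice controls Meridian.
Alice and Thornfield together hold 35% + 44% = 79% of Palisade, so Alice controls Palisade.
Palisade and Meridian together hold 22% + 73% = 95% of Ironvale, so Alice controls Ironvale.
Alice and Ironvale and Palisade together hold 15% + 28% + 27% = 70% of Selkirk, so Alice controls Selkirk.

Yes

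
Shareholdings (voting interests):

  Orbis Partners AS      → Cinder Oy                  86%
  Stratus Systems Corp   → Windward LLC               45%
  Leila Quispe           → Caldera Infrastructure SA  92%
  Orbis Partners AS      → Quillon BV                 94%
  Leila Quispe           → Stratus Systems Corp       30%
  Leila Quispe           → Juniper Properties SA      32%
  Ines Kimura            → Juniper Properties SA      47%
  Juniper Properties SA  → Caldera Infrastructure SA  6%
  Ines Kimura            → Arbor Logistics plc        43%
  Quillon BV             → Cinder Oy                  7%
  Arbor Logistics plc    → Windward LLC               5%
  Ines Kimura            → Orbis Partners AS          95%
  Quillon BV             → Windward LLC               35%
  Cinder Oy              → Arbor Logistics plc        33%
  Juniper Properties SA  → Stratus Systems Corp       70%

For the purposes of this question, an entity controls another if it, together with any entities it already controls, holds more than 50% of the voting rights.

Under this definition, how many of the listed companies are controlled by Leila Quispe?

Leila holds 92% of Caldera, so Leila controls Caldera.
No other company's threshold is met.
Leila controls 1 company.

1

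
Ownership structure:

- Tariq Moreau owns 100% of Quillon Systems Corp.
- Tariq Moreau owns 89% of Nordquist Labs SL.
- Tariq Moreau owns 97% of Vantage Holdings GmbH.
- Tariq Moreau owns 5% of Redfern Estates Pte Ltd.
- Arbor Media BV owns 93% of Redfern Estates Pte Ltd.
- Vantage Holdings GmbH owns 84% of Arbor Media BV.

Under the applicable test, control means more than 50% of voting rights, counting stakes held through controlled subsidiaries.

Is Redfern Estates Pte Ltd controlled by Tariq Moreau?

Yes

Tariq holds 97% of Vantage, so Tariq controls Vantage.
Vantage holds 84% of Arbor, so Tariq controls Arbor.
Arbor and Tariq together hold 93% + 5% = 98% of Redfern, so Tariq controls Redfern.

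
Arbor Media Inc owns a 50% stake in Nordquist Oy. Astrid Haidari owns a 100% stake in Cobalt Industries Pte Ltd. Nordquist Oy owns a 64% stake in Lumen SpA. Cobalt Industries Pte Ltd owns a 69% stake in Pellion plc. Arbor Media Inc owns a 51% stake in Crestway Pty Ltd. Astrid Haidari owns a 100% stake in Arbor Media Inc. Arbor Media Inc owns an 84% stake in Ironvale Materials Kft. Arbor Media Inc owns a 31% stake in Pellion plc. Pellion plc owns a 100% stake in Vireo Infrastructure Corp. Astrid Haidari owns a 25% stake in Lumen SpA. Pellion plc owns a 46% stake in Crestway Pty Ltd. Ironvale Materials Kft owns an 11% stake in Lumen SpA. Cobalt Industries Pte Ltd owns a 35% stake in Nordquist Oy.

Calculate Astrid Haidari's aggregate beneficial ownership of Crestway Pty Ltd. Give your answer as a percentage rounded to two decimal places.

97.00%

Astrid reaches Crestway along 3 paths.
Via Arbor: 100% × 51% = 51%.
Via Cobalt → Pellion: 100% × 69% × 46% = 31.74%.
Via Arbor → Pellion: 100% × 31% × 46% = 14.26%.
Total: 51% + 31.74% + 14.26% = 97%.
Rounded: 97.00%.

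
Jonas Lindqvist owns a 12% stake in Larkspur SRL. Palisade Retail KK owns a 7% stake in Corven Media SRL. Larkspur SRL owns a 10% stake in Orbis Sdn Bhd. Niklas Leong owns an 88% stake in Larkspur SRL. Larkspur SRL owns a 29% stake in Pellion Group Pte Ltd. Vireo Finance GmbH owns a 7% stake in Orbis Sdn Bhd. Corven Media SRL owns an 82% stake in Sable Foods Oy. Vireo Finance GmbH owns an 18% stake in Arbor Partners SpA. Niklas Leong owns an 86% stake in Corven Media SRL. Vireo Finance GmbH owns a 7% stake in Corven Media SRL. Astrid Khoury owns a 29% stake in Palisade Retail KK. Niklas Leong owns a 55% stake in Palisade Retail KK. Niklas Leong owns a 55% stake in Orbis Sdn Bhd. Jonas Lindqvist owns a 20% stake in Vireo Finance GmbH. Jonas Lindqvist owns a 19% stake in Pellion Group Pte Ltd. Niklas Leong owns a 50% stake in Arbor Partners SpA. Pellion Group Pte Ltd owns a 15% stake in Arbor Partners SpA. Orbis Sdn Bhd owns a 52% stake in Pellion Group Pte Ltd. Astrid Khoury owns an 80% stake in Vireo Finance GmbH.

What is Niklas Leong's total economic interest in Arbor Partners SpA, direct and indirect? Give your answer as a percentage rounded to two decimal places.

Niklas reaches Arbor along 4 paths.
Direct stake: 50% = 50%.
Via Larkspur → Pellion: 88% × 29% × 15% = 3.828%.
Via Orbis → Pellion: 55% × 52% × 15% = 4.29%.
Via Larkspur → Orbis → Pellion: 88% × 10% × 52% × 15% = 0.6864%.
Total: 50% + 3.828% + 4.29% + 0.6864% = 58.8044%.
Rounded: 58.80%.

58.80%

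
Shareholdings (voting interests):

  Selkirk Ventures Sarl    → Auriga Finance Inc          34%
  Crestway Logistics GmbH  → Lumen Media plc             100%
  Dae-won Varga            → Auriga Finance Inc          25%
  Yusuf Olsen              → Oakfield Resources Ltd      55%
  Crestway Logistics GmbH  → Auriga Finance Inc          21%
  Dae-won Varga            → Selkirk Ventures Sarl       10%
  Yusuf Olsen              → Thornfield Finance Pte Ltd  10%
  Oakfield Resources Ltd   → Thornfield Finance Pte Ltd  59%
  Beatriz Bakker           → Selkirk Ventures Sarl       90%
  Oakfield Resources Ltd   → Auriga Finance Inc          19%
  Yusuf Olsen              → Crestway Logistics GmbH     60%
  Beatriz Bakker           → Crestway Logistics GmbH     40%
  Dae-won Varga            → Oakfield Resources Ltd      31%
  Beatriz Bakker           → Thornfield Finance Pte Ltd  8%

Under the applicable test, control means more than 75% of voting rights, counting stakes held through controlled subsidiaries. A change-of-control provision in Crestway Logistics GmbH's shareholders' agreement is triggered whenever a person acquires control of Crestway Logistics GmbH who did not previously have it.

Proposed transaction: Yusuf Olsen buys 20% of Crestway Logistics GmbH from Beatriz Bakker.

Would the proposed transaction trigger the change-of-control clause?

Yes

The purchase adds only to Yusuf's holdings (Beatriz's stake shrinks), so Yusuf is the only person who could newly come to control Crestway.
Yusuf's largest direct stake is 60% in Crestway, which does not meet the threshold, so Yusuf controls no company.
In Crestway, Yusuf's side holds only 60%, not > 75%.
So before the transaction, Yusuf does not control Crestway.
After the purchase, Yusuf's direct stake in Crestway rises to 60% + 20% = 80%, and Beatriz's stake falls to 20%.
Yusuf holds 80% of Crestway, so Yusuf controls Crestway.
Yusuf did not control Crestway before and does after, so the clause is triggered.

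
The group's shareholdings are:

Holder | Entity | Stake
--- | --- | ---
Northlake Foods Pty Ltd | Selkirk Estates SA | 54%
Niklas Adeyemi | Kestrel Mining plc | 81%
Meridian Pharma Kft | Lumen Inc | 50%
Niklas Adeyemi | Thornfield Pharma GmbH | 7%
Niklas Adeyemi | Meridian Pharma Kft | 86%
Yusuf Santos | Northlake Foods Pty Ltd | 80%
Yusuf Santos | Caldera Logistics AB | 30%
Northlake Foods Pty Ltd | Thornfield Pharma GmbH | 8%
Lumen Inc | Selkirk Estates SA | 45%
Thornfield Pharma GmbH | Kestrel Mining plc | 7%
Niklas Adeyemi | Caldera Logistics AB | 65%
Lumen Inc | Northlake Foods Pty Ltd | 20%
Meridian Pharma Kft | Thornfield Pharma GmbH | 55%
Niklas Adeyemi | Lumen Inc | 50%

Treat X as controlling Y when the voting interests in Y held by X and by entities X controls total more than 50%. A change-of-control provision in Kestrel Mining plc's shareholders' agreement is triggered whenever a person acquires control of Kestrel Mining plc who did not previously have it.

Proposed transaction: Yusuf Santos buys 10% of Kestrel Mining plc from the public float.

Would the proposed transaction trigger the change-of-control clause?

No

The purchase changes only Yusuf's holdings, so Yusuf is the only person who could newly come to control Kestrel.
Yusuf holds 80% of Northlake, so Yusuf controls Northlake.
Northlake holds 54% of Selkirk, so Yusuf controls Selkirk.
Neither Yusuf nor any entity Yusuf controls holds any voting interest in Kestrel.
So before the transaction, Yusuf does not control Kestrel.
After the purchase, Yusuf holds 10% of Kestrel directly.
After the transaction, Yusuf's side holds 10% of Kestrel, not > 50%, so Yusuf still does not control Kestrel.
No new person acquires control, so the clause is not triggered.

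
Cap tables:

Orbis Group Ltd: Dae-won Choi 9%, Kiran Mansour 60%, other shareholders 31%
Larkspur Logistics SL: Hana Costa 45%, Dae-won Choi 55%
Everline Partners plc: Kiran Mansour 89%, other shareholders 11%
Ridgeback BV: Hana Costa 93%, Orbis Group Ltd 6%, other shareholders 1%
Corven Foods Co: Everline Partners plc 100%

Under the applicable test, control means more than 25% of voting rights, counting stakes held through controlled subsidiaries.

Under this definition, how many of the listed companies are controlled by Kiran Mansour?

3

Kiran holds 60% of Orbis, so Kiran controls Orbis.
Kiran holds 89% of Everline, so Kiran controls Everline.
Everline holds 100% of Corven, so Kiran controls Corven.
No other company's threshold is met.
Kiran controls 3 companies.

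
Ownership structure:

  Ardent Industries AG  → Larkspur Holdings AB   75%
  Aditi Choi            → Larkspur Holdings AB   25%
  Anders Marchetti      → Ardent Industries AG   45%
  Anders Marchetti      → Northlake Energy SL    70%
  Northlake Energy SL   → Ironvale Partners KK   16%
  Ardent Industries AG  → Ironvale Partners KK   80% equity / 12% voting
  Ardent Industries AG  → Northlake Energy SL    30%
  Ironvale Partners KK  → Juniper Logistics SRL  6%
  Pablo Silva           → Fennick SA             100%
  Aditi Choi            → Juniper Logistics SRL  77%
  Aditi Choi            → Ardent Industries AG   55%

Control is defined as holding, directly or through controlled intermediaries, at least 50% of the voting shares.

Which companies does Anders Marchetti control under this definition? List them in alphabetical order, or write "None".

Anders holds 70% of Northlake, so Anders controls Northlake.
No other company's threshold is met.

Northlake Energy SL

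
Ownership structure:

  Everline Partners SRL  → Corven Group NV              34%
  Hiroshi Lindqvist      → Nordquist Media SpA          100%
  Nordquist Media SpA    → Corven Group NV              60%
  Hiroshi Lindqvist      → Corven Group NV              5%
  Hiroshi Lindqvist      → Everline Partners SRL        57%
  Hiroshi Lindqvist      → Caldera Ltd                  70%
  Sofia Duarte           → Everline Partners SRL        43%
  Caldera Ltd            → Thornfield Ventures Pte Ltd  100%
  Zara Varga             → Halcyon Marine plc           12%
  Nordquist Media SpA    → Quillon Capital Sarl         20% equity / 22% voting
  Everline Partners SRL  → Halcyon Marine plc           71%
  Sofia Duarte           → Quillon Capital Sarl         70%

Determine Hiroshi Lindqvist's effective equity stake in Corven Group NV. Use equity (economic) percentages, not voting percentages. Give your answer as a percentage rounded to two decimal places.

84.38%

Hiroshi reaches Corven along 3 paths.
Via Nordquist: 100% × 60% = 60%.
Via Everline: 57% × 34% = 19.38%.
Direct stake: 5% = 5%.
Total: 60% + 19.38% + 5% = 84.38%.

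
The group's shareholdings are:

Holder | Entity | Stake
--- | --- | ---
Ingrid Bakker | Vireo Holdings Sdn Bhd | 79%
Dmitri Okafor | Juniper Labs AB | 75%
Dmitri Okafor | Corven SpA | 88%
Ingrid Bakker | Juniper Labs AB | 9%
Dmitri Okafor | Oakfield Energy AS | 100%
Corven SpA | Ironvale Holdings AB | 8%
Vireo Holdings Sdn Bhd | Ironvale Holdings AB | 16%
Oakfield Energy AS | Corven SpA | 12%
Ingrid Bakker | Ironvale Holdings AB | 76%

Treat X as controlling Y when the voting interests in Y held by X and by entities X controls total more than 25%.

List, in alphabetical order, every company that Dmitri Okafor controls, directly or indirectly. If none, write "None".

Corven SpA, Juniper Labs AB, Oakfield Energy AS

Dmitri holds 100% of Oakfield, so Dmitri controls Oakfield.
Dmitri holds 75% of Juniper, so Dmitri controls Juniper.
Dmitri and Oakfield together hold 88% + 12% = 100% of Corven, so Dmitri controls Corven.
No other company's threshold is met.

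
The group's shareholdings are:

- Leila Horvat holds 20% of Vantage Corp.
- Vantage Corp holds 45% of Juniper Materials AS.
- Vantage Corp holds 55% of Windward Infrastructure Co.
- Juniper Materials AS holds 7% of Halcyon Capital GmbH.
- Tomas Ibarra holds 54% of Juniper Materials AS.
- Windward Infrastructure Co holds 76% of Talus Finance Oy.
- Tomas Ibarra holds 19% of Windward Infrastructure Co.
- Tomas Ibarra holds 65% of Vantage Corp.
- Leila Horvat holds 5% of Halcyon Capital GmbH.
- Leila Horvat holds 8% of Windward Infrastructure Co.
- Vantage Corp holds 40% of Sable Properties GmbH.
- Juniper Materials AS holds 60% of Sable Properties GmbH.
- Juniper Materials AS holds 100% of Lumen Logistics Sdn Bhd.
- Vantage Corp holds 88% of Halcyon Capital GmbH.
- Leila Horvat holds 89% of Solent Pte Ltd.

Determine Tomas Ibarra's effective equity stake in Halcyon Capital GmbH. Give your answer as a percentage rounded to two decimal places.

Tomas reaches Halcyon along 3 paths.
Via Vantage → Juniper: 65% × 45% × 7% = 2.0475%.
Via Juniper: 54% × 7% = 3.78%.
Via Vantage: 65% × 88% = 57.2%.
Total: 2.0475% + 3.78% + 57.2% = 63.0275%.
Rounded: 63.03%.

63.03%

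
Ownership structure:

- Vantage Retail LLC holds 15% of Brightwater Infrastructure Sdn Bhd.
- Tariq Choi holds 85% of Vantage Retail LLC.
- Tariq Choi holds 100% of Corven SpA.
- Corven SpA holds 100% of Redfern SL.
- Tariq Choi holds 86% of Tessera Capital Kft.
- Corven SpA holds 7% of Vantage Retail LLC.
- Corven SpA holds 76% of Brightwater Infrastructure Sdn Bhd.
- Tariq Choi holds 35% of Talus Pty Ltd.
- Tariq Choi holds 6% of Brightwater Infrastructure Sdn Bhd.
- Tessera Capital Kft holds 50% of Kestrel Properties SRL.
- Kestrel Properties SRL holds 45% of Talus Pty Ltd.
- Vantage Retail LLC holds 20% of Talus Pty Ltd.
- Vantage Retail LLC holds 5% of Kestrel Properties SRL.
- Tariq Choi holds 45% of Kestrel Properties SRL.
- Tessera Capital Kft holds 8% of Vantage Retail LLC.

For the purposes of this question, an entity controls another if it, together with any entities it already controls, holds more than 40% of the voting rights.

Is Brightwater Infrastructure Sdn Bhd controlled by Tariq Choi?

Yes

Tariq holds 86% of Tessera, so Tariq controls Tessera.
Tariq holds 100% of Corven, so Tariq controls Corven.
Corven and Tariq and Tessera together hold 7% + 85% + 8% = 100% of Vantage, so Tariq controls Vantage.
Corven and Tariq and Vantage together hold 76% + 6% + 15% = 97% of Brightwater, so Tariq controls Brightwater.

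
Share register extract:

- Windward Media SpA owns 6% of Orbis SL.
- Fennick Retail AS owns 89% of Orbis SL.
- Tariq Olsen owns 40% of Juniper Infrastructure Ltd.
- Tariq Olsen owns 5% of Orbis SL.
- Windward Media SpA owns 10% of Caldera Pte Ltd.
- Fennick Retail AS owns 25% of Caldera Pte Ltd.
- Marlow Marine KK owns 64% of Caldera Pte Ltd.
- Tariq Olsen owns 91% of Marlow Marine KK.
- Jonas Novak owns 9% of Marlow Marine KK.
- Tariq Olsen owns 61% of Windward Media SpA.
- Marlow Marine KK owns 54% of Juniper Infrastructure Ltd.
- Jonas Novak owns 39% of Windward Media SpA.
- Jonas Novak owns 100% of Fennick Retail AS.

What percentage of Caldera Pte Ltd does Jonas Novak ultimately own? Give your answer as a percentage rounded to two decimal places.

34.66%

Jonas reaches Caldera along 3 paths.
Via Fennick: 100% × 25% = 25%.
Via Marlow: 9% × 64% = 5.76%.
Via Windward: 39% × 10% = 3.9%.
Total: 25% + 5.76% + 3.9% = 34.66%.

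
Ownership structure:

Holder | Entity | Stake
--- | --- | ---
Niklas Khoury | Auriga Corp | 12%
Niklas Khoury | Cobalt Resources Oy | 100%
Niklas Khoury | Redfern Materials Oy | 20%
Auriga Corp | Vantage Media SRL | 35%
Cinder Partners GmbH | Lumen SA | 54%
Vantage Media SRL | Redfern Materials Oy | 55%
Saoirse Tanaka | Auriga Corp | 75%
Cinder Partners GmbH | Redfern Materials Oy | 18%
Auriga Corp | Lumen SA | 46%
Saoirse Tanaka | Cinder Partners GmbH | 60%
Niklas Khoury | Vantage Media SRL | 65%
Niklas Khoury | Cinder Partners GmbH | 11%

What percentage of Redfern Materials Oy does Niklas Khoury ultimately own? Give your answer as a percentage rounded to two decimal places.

Niklas reaches Redfern along 4 paths.
Via Vantage: 65% × 55% = 35.75%.
Via Auriga → Vantage: 12% × 35% × 55% = 2.31%.
Direct stake: 20% = 20%.
Via Cinder: 11% × 18% = 1.98%.
Total: 35.75% + 2.31% + 20% + 1.98% = 60.04%.

60.04%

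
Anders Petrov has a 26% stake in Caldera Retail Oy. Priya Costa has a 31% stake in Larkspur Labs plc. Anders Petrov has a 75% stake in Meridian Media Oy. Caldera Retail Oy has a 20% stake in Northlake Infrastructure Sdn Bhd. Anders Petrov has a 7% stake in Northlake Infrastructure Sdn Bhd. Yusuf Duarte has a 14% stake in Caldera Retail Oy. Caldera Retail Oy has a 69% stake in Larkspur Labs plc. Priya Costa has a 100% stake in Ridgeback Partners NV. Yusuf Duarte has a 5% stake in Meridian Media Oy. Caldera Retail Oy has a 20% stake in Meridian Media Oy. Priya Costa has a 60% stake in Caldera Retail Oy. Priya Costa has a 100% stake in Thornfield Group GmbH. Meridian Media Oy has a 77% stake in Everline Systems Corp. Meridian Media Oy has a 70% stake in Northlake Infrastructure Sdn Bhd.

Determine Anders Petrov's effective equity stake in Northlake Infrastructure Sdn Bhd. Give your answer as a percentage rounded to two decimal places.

Anders reaches Northlake along 4 paths.
Via Meridian: 75% × 70% = 52.5%.
Via Caldera → Meridian: 26% × 20% × 70% = 3.64%.
Via Caldera: 26% × 20% = 5.2%.
Direct stake: 7% = 7%.
Total: 52.5% + 3.64% + 5.2% + 7% = 68.34%.

68.34%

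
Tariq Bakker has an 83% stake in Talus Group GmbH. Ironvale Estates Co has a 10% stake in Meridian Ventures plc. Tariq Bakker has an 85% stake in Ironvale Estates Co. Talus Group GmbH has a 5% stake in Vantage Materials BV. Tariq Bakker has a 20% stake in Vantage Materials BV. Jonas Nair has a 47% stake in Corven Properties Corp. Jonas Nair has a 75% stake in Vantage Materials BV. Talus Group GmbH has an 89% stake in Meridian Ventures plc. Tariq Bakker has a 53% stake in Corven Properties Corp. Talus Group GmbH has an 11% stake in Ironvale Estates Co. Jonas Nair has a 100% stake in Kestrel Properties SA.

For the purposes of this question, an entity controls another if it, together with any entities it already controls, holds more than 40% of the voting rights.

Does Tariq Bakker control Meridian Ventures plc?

Yes

Tariq holds 83% of Talus, so Tariq controls Talus.
Talus and Tariq together hold 11% + 85% = 96% of Ironvale, so Tariq controls Ironvale.
Ironvale and Talus together hold 10% + 89% = 99% of Meridian, so Tariq controls Meridian.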